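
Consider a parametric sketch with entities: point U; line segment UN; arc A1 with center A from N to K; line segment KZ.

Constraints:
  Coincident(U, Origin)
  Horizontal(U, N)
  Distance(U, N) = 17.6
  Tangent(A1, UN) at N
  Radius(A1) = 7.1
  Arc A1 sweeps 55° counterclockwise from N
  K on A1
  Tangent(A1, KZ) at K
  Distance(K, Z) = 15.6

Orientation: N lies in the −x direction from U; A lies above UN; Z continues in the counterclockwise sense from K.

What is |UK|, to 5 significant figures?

12.167

U is at the origin; U and N share the same y with |UN| = 17.6 and N on the −x side, so N = (-17.600, 0.0000). The tangent condition forces AN to be normal to UN, so A = N + (0, 7.1) = (-17.600, 7.1000). On A1, N sits at bearing -90° from A; a 55° counterclockwise sweep puts K at bearing -35°, so K = A + 7.1·(cos -35°, sin -35°) = (-11.784, 3.0276). Then |UK| = |K − U| = 12.167.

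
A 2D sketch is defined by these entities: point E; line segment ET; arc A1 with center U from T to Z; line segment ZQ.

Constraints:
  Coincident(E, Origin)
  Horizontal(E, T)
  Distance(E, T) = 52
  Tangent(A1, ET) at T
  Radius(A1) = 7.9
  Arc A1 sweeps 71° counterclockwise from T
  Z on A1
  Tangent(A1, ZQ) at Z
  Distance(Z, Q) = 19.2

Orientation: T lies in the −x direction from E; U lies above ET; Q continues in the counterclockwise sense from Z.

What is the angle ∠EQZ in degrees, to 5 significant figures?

77.474°

On A1, T sits at bearing -90° from U; a 71° counterclockwise sweep puts Z at bearing -19°, so Z = U + 7.9·(cos -19°, sin -19°) = (-44.530, 5.3280). A1 meets ZQ tangentially, so UZ is at right angles to ZQ, so ZQ runs along (−sin -19°, cos -19°); with |ZQ| = 19.2, Q = (-38.279, 23.482). Then cos ∠EQZ = QE·QZ / (|QE||QZ|), giving 77.474°.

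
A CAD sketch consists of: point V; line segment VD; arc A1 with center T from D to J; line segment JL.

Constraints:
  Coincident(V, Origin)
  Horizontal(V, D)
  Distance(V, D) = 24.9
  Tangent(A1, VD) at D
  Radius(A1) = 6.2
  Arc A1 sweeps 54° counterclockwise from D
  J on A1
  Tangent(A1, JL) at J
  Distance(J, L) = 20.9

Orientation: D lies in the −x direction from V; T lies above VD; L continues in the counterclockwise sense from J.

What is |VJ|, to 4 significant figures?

20.05

V is at the origin; VD is horizontal with |VD| = 24.9 and D on the −x side, so D = (-24.90, 0.000). The tangent condition forces TD to be normal to VD, so T = D + (0, 6.2) = (-24.90, 6.200). On A1, D sits at bearing -90° from T; a 54° counterclockwise sweep puts J at bearing -36°, so J = T + 6.2·(cos -36°, sin -36°) = (-19.88, 2.556). Then |VJ| = |J − V| = 20.05.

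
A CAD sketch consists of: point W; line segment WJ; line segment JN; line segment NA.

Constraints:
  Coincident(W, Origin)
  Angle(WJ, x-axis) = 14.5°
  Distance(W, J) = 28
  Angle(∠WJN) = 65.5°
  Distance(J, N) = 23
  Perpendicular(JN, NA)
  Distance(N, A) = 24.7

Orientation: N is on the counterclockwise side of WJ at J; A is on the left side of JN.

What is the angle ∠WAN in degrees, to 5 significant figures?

93.913°

∠WJN = 65.5°, so JN runs at 14.5° + (180° − 65.5°) = 129.00° from the x-axis; with |JN| = 23.0, N = J + 23.0·(cos 129.00°, sin 129.00°) = (12.634, 24.885). JN ⟂ NA; with |NA| = 24.7 on the left of JN, A = N + 24.7·(-0.77715, -0.62932) = (-6.5617, 9.3408). Then cos ∠WAN = AW·AN / (|AW||AN|), giving 93.913°.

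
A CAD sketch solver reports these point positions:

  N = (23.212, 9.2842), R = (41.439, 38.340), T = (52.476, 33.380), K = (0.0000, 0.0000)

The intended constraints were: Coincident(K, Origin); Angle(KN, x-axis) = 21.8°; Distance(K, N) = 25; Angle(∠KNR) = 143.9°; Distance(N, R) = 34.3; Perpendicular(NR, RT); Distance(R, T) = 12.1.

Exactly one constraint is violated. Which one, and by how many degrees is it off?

Perpendicular(NR, RT) — off by 7.90°.

K = (0.00, 0.00) ✓; KN at 21.80° ✓; |KN| = 25.00 ✓; ∠KNR = 143.9° ✓; |NR| = 34.30 ✓; ∠(NR, RT) = 82.10° ✗; |RT| = 12.10 ✓.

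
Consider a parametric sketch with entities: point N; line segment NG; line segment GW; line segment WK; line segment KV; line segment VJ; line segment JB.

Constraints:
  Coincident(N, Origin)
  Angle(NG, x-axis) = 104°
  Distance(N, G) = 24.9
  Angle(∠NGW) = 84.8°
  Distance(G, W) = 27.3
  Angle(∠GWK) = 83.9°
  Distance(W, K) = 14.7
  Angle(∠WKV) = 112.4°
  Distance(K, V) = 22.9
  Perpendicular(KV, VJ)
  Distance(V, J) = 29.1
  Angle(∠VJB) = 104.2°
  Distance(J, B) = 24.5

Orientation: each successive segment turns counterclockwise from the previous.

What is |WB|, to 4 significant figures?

22.04

N is at the origin; NG runs at 104.0° with length 24.9, so G = (-6.024, 24.16). ∠NGW = 84.8° gives GW at -160.8° from the x-axis; with |GW| = 27.3, W = (-31.81, 15.18). ∠GWK = 83.9° gives WK at -64.70° from the x-axis; with |WK| = 14.7, K = (-25.52, 1.892). ∠WKV = 112.4° gives KV at 2.900° from the x-axis; with |KV| = 22.9, V = (-2.652, 3.051). KV is perpendicular to VJ, so VJ runs at 92.90°; with |VJ| = 29.1, J = (-4.125, 32.11). ∠VJB = 104.2° gives JB at 168.7° from the x-axis; with |JB| = 24.5, B = (-28.15, 36.91). Then |WB| = |B − W| = 22.04.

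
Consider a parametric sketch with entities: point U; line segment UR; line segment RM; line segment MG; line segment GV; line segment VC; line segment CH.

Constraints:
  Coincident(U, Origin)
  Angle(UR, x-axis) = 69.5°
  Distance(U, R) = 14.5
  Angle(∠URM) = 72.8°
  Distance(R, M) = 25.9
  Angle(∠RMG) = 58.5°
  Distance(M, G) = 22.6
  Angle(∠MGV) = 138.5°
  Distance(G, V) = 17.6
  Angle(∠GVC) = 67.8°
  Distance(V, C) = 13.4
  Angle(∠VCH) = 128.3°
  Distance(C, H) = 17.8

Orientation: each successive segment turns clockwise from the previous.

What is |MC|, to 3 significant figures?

29.6

U is at the origin; UR runs at 69.5° with length 14.5, so R = (5.08, 13.6). ∠URM = 72.8° gives RM at -37.7° from the x-axis; with |RM| = 25.9, M = (25.6, -2.26). ∠RMG = 58.5° gives MG at -159° from the x-axis; with |MG| = 22.6, G = (4.44, -10.3). ∠MGV = 138.5° gives GV at 159° from the x-axis; with |GV| = 17.6, V = (-12.0, -4.06). ∠GVC = 67.8° gives VC at 47.1° from the x-axis; with |VC| = 13.4, C = (-2.90, 5.76). Then |MC| = |C − M| = 29.6.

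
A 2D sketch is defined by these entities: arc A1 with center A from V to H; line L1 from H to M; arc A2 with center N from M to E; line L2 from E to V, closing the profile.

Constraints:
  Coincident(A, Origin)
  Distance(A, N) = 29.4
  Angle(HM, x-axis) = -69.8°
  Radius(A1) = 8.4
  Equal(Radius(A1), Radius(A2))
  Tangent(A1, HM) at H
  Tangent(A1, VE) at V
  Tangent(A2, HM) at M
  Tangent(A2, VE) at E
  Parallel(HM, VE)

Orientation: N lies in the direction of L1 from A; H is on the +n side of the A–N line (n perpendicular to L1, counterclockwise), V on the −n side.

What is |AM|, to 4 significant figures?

30.58

Tangency of A1 to both parallel lines with radius 8.4 puts H and V at A ± 8.4·n: H = (7.883, 2.901), V = (-7.883, -2.901). Equal radii place M and E the same way about N: M = N + 8.4·n = (18.04, -24.69), E = N − 8.4·n = (2.268, -30.49). Then |AM| = |M − A| = 30.58.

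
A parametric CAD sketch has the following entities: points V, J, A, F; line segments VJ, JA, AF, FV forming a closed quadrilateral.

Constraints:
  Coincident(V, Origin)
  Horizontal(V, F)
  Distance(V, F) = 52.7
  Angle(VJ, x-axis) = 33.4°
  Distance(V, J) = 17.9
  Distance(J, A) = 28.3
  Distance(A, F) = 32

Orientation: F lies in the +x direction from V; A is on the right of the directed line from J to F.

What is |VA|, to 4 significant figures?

30.18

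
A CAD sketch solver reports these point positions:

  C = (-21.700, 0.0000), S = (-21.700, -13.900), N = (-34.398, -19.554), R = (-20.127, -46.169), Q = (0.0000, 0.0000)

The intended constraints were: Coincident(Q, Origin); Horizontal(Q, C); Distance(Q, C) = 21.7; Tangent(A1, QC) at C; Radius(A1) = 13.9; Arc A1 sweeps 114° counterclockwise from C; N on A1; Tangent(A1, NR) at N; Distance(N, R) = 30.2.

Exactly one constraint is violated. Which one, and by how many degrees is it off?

Tangent(A1, NR) at N — off by 4.20°.

Q = (0.00, 0.00) ✓; Q.y = 0.00, C.y = 0.00 ✓; |QC| = 21.70 ✓; ∠(SC, CQ) = 90.00° ✓; |SC| = 13.90 ✓; bearing(S→N) − bearing(S→C) = 114.0° ✓; |SN| = 13.90 ✓; ∠(SN, NR) = 85.80° ✗; |NR| = 30.20 ✓.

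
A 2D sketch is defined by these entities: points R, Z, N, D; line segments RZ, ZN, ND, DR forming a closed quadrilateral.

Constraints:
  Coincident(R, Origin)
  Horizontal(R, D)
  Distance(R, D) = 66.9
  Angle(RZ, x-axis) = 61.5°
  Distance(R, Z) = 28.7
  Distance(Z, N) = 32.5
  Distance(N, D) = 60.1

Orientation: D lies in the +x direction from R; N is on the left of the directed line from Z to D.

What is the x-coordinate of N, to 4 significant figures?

34.21

R is at the origin; RD is horizontal with |RD| = 66.9 and D in +x, so D = (66.9, 0). RZ runs at 61.5° with |RZ| = 28.7, so Z = (13.69, 25.22). N is determined by |ZN| = 32.5 and |ND| = 60.1 together: it lies at the intersection of circle(Z, 32.5) and circle(D, 60.1). With |ZD| = 58.88, the foot of the radical line on ZD is 7.738 from Z and the perpendicular offset is √(32.5² − 7.738²) = 31.57. Taking the left-of-ZD solution: N = (34.21, 50.43).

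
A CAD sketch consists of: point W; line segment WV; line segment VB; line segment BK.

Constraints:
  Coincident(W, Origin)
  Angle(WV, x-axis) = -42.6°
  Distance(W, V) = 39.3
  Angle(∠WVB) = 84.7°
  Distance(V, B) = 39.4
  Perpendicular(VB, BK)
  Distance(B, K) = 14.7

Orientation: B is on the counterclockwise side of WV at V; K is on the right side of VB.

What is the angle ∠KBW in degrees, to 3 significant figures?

138°

W is at the origin; WV runs at -42.6° with length 39.3, so V = 39.3·(cos -42.6°, sin -42.6°) = (28.9, -26.6). ∠WVB = 84.7°, so VB runs at -42.6° + (180° − 84.7°) = 52.7° from the x-axis; with |VB| = 39.4, B = V + 39.4·(cos 52.7°, sin 52.7°) = (52.8, 4.74). VB ⟂ BK; with |BK| = 14.7 on the right of VB, K = B + 14.7·(0.795, -0.606) = (64.5, -4.17). Then cos ∠KBW = BK·BW / (|BK||BW|), giving 138°.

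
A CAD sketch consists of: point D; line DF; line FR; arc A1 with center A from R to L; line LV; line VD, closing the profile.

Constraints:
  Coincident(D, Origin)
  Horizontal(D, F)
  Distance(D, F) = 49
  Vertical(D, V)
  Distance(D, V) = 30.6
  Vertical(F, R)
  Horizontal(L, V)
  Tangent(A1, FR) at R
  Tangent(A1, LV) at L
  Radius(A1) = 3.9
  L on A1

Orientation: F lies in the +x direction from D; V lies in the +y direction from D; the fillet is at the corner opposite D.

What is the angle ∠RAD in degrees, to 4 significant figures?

149.4°

D is at the origin; D and F share the same y with |DF| = 49.0 and F on the +x side, so F = (49.00, 0.000). DV is vertical with |DV| = 30.6 and V on the +y side, so V = (0.000, 30.60). The virtual corner opposite D is at (49.00, 30.60). A1 meets FR tangentially, so AR is at right angles to FR and A1 meets LV tangentially, so AL is at right angles to LV, with radius 3.9, so the center A sits 3.9 in from both sides at A = (45.10, 26.70). That places the tangent points at R = (49.00, 26.70) on FR and L = (45.10, 30.60) on LV. Then cos ∠RAD = AR·AD / (|AR||AD|), giving 149.4°.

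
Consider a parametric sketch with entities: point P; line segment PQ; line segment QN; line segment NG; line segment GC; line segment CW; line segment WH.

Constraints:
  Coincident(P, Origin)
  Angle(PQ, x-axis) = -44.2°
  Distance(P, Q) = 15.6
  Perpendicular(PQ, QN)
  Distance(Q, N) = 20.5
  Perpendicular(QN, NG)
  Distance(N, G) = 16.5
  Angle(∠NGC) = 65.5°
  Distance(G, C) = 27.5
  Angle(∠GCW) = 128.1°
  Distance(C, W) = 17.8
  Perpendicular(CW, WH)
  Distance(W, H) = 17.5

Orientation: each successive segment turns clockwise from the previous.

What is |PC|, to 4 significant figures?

11.44

P is at the origin; PQ runs at -44.2° with length 15.6, so Q = (11.18, -10.88). PQ ⟂ QN, so QN runs at -134.2°; with |QN| = 20.5, N = (-3.108, -25.57). QN ⟂ NG, so NG runs at 135.8°; with |NG| = 16.5, G = (-14.94, -14.07). ∠NGC = 65.5° gives GC at 21.30° from the x-axis; with |GC| = 27.5, C = (10.68, -4.080). Then |PC| = |C − P| = 11.44.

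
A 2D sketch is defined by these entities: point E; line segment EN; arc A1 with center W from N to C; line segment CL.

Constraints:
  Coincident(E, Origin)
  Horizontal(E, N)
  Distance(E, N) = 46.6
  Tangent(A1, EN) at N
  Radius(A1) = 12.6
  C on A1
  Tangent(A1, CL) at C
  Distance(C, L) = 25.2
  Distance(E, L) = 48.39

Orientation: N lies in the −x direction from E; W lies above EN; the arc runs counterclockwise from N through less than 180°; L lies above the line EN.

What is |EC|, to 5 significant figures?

35.924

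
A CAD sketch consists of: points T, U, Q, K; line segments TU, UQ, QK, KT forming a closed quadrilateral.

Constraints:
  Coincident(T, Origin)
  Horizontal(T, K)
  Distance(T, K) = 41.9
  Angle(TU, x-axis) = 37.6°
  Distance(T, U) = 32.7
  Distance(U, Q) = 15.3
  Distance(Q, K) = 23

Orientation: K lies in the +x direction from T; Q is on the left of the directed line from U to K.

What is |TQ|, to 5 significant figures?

46.918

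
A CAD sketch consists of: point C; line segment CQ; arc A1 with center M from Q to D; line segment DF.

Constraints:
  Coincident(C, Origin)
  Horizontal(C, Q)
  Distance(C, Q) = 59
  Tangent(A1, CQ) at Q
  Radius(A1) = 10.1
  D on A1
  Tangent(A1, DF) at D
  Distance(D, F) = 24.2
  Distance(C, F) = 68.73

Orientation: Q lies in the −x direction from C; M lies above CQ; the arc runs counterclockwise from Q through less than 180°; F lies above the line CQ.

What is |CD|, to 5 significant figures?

51.459

Checks: |CQ| = 59.00 ✓; |MD| = 10.10 ✓; ∠(MD, DF) = 90.00° ✓; |DF| = 24.20 ✓; |CF| = 68.73 ✓.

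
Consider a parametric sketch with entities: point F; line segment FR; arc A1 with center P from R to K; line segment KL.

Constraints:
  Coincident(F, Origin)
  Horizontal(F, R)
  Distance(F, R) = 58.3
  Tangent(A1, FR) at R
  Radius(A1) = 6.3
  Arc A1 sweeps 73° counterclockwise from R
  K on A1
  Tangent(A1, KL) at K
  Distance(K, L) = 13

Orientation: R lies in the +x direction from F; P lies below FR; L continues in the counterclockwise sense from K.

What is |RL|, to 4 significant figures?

19.54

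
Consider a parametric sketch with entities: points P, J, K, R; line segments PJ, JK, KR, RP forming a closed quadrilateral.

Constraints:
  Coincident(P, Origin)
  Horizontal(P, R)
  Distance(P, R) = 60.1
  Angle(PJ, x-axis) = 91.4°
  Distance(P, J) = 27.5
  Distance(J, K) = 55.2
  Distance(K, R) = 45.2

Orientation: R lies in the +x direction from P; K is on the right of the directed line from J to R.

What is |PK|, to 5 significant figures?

31.449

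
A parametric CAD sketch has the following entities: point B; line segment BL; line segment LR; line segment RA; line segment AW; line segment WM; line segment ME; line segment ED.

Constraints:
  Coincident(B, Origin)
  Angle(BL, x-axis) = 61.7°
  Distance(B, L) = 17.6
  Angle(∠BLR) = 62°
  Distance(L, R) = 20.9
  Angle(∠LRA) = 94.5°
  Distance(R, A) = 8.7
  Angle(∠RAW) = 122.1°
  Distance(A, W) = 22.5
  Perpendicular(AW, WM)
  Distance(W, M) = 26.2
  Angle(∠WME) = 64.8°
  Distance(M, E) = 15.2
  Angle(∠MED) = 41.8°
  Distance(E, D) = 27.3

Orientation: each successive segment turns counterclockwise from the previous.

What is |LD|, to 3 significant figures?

24.1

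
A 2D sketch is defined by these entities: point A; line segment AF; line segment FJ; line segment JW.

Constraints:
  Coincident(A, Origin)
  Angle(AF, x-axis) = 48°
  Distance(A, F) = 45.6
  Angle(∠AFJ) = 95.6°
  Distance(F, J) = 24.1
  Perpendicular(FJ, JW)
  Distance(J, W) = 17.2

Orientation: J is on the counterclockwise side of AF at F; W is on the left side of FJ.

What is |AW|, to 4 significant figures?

40.12

A is at the origin; AF runs at 48.0° with length 45.6, so F = 45.6·(cos 48.0°, sin 48.0°) = (30.51, 33.89). ∠AFJ = 95.6°, so FJ runs at 48.0° + (180° − 95.6°) = 132.4° from the x-axis; with |FJ| = 24.1, J = F + 24.1·(cos 132.4°, sin 132.4°) = (14.26, 51.68). FJ ⟂ JW; with |JW| = 17.2 on the left of FJ, W = J + 17.2·(-0.7385, -0.6743) = (1.560, 40.09). Then |AW| = |W − A| = 40.12.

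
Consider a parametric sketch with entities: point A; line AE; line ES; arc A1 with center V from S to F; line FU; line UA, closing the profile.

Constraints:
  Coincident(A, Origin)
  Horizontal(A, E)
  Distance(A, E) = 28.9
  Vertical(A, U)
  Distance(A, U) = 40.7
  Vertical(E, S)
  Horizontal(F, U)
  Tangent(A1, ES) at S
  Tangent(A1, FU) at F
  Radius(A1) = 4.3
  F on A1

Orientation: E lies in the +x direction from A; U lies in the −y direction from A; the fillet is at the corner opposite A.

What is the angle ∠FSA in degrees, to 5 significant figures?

96.552°

A is at the origin; A and E share the same y with |AE| = 28.9 and E on the +x side, so E = (28.900, 0.0000). A and U share the same x with |AU| = 40.7 and U on the −y side, so U = (0.0000, -40.700). The virtual corner opposite A is at (28.900, -40.700). A1 meets ES tangentially, so VS is at right angles to ES and the tangent condition forces VF to be normal to FU, with radius 4.3, so the center V sits 4.3 in from both sides at V = (24.600, -36.400). That places the tangent points at S = (28.900, -36.400) on ES and F = (24.600, -40.700) on FU. Then cos ∠FSA = SF·SA / (|SF||SA|), giving 96.552°.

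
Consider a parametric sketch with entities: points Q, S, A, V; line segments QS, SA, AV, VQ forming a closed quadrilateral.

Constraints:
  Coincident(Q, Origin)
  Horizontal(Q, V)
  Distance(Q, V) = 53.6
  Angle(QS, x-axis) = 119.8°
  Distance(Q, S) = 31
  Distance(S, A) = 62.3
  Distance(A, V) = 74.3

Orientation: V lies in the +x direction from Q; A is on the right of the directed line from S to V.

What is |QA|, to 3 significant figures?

37.2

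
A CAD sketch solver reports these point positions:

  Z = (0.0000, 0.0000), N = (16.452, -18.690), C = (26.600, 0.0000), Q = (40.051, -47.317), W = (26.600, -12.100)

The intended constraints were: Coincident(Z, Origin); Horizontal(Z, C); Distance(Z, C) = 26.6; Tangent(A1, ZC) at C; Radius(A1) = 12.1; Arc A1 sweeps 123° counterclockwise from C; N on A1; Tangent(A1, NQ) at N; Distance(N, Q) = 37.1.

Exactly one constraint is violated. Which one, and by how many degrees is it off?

Tangent(A1, NQ) at N — off by 6.50°.

Z = (0.00, 0.00) ✓; Z.y = 0.00, C.y = 0.00 ✓; |ZC| = 26.60 ✓; ∠(WC, CZ) = 90.00° ✓; |WC| = 12.10 ✓; bearing(W→N) − bearing(W→C) = 123.0° ✓; |WN| = 12.10 ✓; ∠(WN, NQ) = 83.50° ✗; |NQ| = 37.10 ✓.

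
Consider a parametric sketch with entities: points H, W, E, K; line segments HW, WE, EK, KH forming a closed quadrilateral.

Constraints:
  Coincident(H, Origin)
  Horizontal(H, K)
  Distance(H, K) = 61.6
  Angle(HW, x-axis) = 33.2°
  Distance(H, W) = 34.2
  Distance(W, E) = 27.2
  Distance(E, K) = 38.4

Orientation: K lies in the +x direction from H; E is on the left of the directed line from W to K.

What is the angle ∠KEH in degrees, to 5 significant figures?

72.247°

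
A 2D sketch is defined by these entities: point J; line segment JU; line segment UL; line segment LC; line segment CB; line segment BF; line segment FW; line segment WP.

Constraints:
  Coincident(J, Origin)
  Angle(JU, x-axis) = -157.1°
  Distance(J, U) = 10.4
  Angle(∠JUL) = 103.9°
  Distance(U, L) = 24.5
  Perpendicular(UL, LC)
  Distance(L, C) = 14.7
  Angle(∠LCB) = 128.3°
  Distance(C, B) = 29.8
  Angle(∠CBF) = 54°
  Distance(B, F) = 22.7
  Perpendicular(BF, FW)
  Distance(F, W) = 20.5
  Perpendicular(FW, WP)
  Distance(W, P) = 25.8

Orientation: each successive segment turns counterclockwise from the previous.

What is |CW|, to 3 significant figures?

6.32

∠CBF = 54.0° gives BF at -173° from the x-axis; with |BF| = 22.7, F = (0.810, -2.61). BF is perpendicular to FW, so FW runs at -83.3°; with |FW| = 20.5, W = (3.20, -23.0). Then |CW| = |W − C| = 6.32.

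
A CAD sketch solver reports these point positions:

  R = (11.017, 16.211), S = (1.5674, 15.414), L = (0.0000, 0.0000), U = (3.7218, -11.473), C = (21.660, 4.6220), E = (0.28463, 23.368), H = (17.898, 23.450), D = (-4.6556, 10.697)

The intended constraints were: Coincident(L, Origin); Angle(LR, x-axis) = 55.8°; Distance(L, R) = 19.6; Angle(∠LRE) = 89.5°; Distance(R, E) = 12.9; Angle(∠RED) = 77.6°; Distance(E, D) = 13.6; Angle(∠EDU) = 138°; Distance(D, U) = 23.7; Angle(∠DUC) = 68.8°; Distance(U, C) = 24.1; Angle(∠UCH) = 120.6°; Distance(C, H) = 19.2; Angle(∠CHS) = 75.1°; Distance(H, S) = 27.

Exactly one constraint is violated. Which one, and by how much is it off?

Distance(H, S) = 27 — off by 8.80.

L = (0.00, 0.00) ✓; LR at 55.80° ✓; |LR| = 19.60 ✓; ∠LRE = 89.50° ✓; |RE| = 12.90 ✓; ∠RED = 77.60° ✓; |ED| = 13.60 ✓; ∠EDU = 138.0° ✓; |DU| = 23.70 ✓; ∠DUC = 68.80° ✓; |UC| = 24.10 ✓; ∠UCH = 120.6° ✓; |CH| = 19.20 ✓; ∠CHS = 75.10° ✓; |HS| = 18.20 ✗.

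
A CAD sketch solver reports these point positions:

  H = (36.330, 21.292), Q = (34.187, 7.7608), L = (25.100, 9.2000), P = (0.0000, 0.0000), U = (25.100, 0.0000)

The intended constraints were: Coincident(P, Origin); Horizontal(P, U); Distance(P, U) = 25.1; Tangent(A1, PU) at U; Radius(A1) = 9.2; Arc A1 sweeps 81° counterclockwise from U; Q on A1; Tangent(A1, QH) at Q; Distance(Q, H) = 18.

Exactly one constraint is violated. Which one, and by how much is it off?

Distance(Q, H) = 18 — off by 4.30.

P = (0.00, 0.00) ✓; P.y = 0.00, U.y = 0.00 ✓; |PU| = 25.10 ✓; ∠(LU, UP) = 90.00° ✓; |LU| = 9.200 ✓; bearing(L→Q) − bearing(L→U) = 81.00° ✓; |LQ| = 9.200 ✓; ∠(LQ, QH) = 90.00° ✓; |QH| = 13.70 ✗.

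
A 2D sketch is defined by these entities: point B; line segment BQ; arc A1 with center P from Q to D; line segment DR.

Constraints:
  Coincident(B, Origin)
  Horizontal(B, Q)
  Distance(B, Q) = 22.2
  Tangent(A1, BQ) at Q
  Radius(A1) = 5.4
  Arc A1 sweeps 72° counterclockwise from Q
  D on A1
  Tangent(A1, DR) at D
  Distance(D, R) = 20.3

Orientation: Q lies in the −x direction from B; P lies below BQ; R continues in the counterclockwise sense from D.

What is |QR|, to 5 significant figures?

25.708

B is at the origin; B and Q share the same y with |BQ| = 22.2 and Q on the −x side, so Q = (-22.200, 0.0000). The tangent condition forces PQ to be normal to BQ, so P = Q + (0, -5.4) = (-22.200, -5.4000). On A1, Q sits at bearing 90° from P; a 72° counterclockwise sweep puts D at bearing 162°, so D = P + 5.4·(cos 162°, sin 162°) = (-27.336, -3.7313). Tangency of A1 to DR means the radius PD is perpendicular to DR, so DR runs along (−sin 162°, cos 162°); with |DR| = 20.3, R = (-33.609, -23.038). Then |QR| = |R − Q| = 25.708.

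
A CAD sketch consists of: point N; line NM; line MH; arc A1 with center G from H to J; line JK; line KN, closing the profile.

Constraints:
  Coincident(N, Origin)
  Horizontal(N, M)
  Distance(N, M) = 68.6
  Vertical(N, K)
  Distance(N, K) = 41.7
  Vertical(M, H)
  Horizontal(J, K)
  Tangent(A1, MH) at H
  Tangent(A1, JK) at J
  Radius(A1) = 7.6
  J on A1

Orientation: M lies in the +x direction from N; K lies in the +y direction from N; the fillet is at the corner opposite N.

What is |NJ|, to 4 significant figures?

73.89

N is at the origin; NM is horizontal with |NM| = 68.6 and M on the +x side, so M = (68.60, 0.000). N and K share the same x with |NK| = 41.7 and K on the +y side, so K = (0.000, 41.70). The virtual corner opposite N is at (68.60, 41.70). Tangency of A1 to MH means the radius GH is perpendicular to MH and tangency of A1 to JK means the radius GJ is perpendicular to JK, with radius 7.6, so the center G sits 7.6 in from both sides at G = (61.00, 34.10). That places the tangent points at H = (68.60, 34.10) on MH and J = (61.00, 41.70) on JK. Then |NJ| = |J − N| = 73.89.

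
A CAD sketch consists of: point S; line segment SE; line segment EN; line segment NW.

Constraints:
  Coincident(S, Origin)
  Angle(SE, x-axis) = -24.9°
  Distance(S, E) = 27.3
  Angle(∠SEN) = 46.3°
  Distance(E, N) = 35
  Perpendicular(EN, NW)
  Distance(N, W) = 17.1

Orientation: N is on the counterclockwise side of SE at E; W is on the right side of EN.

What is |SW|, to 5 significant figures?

40.217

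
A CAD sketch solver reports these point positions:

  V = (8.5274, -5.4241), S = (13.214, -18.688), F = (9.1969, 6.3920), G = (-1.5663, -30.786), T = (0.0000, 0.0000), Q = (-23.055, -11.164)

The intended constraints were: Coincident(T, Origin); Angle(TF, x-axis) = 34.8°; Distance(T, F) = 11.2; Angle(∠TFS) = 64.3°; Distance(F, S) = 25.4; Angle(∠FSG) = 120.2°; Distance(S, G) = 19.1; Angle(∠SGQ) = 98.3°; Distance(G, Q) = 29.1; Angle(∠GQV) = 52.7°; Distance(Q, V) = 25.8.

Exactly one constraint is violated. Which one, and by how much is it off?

Distance(Q, V) = 25.8 — off by 6.30.

T = (0.00, 0.00) ✓; TF at 34.80° ✓; |TF| = 11.20 ✓; ∠TFS = 64.30° ✓; |FS| = 25.40 ✓; ∠FSG = 120.2° ✓; |SG| = 19.10 ✓; ∠SGQ = 98.30° ✓; |GQ| = 29.10 ✓; ∠GQV = 52.70° ✓; |QV| = 32.10 ✗.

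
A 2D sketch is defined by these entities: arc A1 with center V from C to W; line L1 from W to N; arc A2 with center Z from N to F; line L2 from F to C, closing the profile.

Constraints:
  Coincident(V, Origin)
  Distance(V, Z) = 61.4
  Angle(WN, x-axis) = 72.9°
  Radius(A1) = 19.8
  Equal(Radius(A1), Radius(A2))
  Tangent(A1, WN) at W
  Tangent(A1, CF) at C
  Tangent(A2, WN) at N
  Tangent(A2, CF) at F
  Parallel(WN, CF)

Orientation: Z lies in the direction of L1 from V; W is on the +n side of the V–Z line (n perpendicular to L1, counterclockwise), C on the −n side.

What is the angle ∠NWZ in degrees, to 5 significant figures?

17.873°

Tangency of A1 to both parallel lines with radius 19.8 puts W and C at V ± 19.8·n: W = (-18.925, 5.8220), C = (18.925, -5.8220). Equal radii place N and F the same way about Z: N = Z + 19.8·n = (-0.87063, 64.508), F = Z − 19.8·n = (36.979, 52.864). Then cos ∠NWZ = WN·WZ / (|WN||WZ|), giving 17.873°.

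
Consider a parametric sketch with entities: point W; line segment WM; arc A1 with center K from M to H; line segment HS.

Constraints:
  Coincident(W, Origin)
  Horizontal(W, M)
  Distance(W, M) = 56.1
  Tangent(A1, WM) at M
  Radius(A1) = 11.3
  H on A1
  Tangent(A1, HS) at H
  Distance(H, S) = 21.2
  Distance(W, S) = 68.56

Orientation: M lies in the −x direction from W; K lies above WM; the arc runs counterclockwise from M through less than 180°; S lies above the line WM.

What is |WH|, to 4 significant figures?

50.05

W is at the origin; WM is horizontal with |WM| = 56.1 and M on the −x side, so M = (-56.10, 0.000). A1 meets WM tangentially, so KM is at right angles to WM, so K = M + (0, 11.3) = (-56.10, 11.30). Since KH ⟂ HS (tangency), |KS| = √(11.3² + 21.2²) = 24.02 regardless of where H sits on A1. So S lies on both circle(W, 68.56) and circle(K, 24.02); the above-WM intersection is S = (-58.85, 35.17). H is the foot of the tangent from S: H = (-46.80, 17.72).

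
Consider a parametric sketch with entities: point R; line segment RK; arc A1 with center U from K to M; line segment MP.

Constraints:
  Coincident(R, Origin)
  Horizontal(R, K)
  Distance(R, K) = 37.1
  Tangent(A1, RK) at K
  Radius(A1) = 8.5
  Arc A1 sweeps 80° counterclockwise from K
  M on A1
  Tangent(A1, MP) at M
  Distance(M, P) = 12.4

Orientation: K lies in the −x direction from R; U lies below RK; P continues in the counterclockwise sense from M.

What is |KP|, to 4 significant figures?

21.93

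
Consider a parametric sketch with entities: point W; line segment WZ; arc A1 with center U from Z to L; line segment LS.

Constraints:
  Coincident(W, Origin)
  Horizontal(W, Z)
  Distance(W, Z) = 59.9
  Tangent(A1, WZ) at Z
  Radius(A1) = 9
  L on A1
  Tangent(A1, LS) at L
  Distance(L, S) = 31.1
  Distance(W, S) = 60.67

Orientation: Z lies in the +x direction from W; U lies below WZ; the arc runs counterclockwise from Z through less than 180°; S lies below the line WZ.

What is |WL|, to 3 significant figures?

51.6

Checks: |UL| = 9.000 ✓; ∠(UL, LS) = 90.00° ✓; |LS| = 31.10 ✓; |WS| = 60.67 ✓.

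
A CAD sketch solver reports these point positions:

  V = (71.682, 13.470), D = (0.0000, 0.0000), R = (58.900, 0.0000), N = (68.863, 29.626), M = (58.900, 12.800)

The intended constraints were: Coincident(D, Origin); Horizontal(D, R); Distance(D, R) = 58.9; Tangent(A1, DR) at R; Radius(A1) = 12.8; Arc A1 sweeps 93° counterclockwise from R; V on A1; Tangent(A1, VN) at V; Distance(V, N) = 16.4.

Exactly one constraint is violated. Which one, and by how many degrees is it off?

Tangent(A1, VN) at V — off by 6.90°.

D = (0.00, 0.00) ✓; D.y = 0.00, R.y = 0.00 ✓; |DR| = 58.90 ✓; ∠(MR, RD) = 90.00° ✓; |MR| = 12.80 ✓; bearing(M→V) − bearing(M→R) = 93.00° ✓; |MV| = 12.80 ✓; ∠(MV, VN) = 83.10° ✗; |VN| = 16.40 ✓.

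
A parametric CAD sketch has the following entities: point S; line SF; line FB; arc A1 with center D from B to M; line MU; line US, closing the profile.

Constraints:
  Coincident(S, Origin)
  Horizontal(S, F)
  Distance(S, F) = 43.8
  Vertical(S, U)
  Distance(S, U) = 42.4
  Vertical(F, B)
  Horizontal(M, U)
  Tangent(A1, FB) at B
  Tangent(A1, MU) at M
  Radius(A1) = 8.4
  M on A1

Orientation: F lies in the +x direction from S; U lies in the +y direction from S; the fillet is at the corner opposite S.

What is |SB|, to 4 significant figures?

55.45

The virtual corner opposite S is at (43.80, 42.40). The tangent condition forces DB to be normal to FB and A1 meets MU tangentially, so DM is at right angles to MU, with radius 8.4, so the center D sits 8.4 in from both sides at D = (35.40, 34.00). That places the tangent points at B = (43.80, 34.00) on FB and M = (35.40, 42.40) on MU. Then |SB| = |B − S| = 55.45.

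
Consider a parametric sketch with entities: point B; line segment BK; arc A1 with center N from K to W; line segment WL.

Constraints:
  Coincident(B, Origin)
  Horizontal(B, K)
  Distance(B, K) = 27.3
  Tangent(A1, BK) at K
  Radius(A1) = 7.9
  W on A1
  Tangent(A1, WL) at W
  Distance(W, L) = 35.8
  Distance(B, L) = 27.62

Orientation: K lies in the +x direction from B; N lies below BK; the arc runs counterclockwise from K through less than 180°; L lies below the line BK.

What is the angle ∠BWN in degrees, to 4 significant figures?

140.5°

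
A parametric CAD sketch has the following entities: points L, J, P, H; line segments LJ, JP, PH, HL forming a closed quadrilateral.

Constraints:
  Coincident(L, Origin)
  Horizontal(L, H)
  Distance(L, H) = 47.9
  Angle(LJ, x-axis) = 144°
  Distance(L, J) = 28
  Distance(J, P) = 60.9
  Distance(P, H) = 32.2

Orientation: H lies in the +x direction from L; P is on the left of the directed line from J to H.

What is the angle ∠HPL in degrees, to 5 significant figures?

70.942°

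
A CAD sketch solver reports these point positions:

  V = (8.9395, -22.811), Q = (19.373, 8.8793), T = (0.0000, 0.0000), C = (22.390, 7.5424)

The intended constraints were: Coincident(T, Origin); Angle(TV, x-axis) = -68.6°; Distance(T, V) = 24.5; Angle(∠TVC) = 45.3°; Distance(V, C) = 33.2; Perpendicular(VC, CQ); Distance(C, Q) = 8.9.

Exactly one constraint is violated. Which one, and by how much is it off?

Distance(C, Q) = 8.9 — off by 5.60.

T = (0.00, 0.00) ✓; TV at -68.60° ✓; |TV| = 24.50 ✓; ∠TVC = 45.30° ✓; |VC| = 33.20 ✓; ∠(VC, CQ) = 90.00° ✓; |CQ| = 3.300 ✗.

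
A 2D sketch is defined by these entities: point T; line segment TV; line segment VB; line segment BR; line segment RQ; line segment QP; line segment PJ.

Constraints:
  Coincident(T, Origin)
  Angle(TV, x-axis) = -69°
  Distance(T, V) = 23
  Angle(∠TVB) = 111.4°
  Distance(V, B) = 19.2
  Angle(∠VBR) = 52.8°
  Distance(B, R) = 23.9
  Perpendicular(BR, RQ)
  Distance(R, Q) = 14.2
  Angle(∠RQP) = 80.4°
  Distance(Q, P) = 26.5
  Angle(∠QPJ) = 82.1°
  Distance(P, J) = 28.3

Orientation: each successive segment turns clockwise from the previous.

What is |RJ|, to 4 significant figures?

24.63

∠RQP = 80.4° gives QP at -94.40° from the x-axis; with |QP| = 26.5, P = (4.007, -35.75). ∠QPJ = 82.1° gives PJ at 167.7° from the x-axis; with |PJ| = 28.3, J = (-23.64, -29.72). Then |RJ| = |J − R| = 24.63.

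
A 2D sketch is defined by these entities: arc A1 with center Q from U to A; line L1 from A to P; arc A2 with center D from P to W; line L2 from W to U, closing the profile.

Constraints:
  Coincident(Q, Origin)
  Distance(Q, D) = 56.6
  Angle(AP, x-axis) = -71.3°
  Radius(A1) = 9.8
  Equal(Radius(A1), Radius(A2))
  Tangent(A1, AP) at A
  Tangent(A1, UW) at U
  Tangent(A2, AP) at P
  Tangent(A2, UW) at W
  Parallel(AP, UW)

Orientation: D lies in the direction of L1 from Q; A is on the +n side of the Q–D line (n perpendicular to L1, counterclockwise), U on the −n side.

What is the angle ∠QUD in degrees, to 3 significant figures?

80.2°

The slot axis is L1's direction at -71.3°, so u = (cos -71.3°, sin -71.3°) = (0.321, -0.947) and n = (−sin -71.3°, cos -71.3°) = (0.947, 0.321). Q is at the origin and D lies 56.6 along u from Q, so D = 56.6·u = (18.1, -53.6). Tangency of A1 to both parallel lines with radius 9.8 puts A and U at Q ± 9.8·n: A = (9.28, 3.14), U = (-9.28, -3.14). Then cos ∠QUD = UQ·UD / (|UQ||UD|), giving 80.2°.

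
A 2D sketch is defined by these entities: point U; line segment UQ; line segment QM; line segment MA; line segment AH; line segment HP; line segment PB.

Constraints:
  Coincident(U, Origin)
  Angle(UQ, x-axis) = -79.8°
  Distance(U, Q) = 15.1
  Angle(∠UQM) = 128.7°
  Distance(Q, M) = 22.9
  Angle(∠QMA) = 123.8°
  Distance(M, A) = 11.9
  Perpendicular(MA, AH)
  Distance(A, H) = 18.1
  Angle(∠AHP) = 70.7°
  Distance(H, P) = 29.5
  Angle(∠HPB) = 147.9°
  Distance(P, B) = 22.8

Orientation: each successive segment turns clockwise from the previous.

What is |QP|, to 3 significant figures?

11.1

U is at the origin; UQ runs at -79.8° with length 15.1, so Q = (2.67, -14.9). ∠UQM = 128.7° gives QM at -131° from the x-axis; with |QM| = 22.9, M = (-12.4, -32.1). ∠QMA = 123.8° gives MA at 173° from the x-axis; with |MA| = 11.9, A = (-24.2, -30.6). MA is perpendicular to AH, so AH runs at 82.7°; with |AH| = 18.1, H = (-21.9, -12.7). ∠AHP = 70.7° gives HP at -26.6° from the x-axis; with |HP| = 29.5, P = (4.49, -25.9). Then |QP| = |P − Q| = 11.1.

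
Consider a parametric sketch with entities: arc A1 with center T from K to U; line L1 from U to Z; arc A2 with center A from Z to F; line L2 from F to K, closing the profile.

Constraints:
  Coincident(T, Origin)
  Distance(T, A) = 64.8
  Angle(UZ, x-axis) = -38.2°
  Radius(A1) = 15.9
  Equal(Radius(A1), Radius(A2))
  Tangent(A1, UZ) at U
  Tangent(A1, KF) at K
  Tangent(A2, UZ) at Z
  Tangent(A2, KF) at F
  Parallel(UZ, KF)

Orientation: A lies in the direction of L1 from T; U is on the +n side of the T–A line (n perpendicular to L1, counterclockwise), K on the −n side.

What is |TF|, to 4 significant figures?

66.72

Tangency of A1 to both parallel lines with radius 15.9 puts U and K at T ± 15.9·n: U = (9.833, 12.50), K = (-9.833, -12.50). Equal radii place Z and F the same way about A: Z = A + 15.9·n = (60.76, -27.58), F = A − 15.9·n = (41.09, -52.57). Then |TF| = |F − T| = 66.72.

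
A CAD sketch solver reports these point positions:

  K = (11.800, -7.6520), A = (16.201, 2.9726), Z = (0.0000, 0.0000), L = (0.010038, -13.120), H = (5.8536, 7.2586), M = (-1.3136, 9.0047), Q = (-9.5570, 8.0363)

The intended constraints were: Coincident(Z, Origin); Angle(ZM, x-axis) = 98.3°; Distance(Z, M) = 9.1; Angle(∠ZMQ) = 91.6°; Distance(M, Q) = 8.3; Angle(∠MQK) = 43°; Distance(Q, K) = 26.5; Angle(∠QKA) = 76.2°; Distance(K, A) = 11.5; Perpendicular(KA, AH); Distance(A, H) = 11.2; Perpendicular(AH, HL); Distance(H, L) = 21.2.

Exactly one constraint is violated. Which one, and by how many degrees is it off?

Perpendicular(AH, HL) — off by 6.50°.

Z = (0.00, 0.00) ✓; ZM at 98.30° ✓; |ZM| = 9.100 ✓; ∠ZMQ = 91.60° ✓; |MQ| = 8.300 ✓; ∠MQK = 43.00° ✓; |QK| = 26.50 ✓; ∠QKA = 76.20° ✓; |KA| = 11.50 ✓; ∠(KA, AH) = 90.00° ✓; |AH| = 11.20 ✓; ∠(AH, HL) = 96.50° ✗; |HL| = 21.20 ✓.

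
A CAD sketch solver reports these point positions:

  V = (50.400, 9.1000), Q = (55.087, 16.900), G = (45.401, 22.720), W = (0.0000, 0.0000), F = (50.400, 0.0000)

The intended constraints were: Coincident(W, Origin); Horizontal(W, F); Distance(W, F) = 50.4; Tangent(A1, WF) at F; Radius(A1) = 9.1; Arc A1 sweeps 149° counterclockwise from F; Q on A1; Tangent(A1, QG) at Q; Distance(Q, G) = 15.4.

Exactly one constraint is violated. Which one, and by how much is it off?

Distance(Q, G) = 15.4 — off by 4.10.

W = (0.00, 0.00) ✓; W.y = 0.00, F.y = 0.00 ✓; |WF| = 50.40 ✓; ∠(VF, FW) = 90.00° ✓; |VF| = 9.100 ✓; bearing(V→Q) − bearing(V→F) = 149.0° ✓; |VQ| = 9.100 ✓; ∠(VQ, QG) = 90.00° ✓; |QG| = 11.30 ✗.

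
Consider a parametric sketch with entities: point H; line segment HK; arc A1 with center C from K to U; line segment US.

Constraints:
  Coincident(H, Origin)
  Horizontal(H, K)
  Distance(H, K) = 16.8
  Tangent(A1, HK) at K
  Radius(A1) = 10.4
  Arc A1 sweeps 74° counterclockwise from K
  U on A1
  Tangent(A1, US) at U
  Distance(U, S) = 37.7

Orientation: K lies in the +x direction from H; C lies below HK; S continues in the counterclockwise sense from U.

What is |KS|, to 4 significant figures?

48.29

H is at the origin; H and K share the same y with |HK| = 16.8 and K on the +x side, so K = (16.80, 0.000). Since A1 is tangent to HK there, CK ⟂ HK, so C = K + (0, -10.4) = (16.80, -10.40). On A1, K sits at bearing 90° from C; a 74° counterclockwise sweep puts U at bearing 164°, so U = C + 10.4·(cos 164°, sin 164°) = (6.803, -7.533). The tangent condition forces CU to be normal to US, so US runs along (−sin 164°, cos 164°); with |US| = 37.7, S = (-3.589, -43.77). Then |KS| = |S − K| = 48.29.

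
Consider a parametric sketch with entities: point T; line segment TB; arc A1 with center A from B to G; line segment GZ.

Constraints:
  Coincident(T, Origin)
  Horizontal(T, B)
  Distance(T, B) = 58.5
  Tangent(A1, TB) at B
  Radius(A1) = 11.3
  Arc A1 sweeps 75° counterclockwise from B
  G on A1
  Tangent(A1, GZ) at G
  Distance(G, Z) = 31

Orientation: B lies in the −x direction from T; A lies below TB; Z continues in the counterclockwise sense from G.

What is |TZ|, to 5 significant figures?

86.401

T is at the origin; TB is horizontal with |TB| = 58.5 and B on the −x side, so B = (-58.500, 0.0000). The tangent condition forces AB to be normal to TB, so A = B + (0, -11.3) = (-58.500, -11.300). On A1, B sits at bearing 90° from A; a 75° counterclockwise sweep puts G at bearing 165°, so G = A + 11.3·(cos 165°, sin 165°) = (-69.415, -8.3753). Since A1 is tangent to GZ there, AG ⟂ GZ, so GZ runs along (−sin 165°, cos 165°); with |GZ| = 31.0, Z = (-77.438, -38.319). Then |TZ| = |Z − T| = 86.401.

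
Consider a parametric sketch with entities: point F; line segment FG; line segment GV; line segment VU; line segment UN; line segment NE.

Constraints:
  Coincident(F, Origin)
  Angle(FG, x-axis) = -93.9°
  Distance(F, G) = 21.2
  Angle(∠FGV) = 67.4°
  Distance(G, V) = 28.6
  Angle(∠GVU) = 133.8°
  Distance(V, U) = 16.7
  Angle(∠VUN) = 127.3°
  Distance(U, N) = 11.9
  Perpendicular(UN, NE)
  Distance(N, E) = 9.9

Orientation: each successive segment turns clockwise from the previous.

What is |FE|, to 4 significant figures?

20.57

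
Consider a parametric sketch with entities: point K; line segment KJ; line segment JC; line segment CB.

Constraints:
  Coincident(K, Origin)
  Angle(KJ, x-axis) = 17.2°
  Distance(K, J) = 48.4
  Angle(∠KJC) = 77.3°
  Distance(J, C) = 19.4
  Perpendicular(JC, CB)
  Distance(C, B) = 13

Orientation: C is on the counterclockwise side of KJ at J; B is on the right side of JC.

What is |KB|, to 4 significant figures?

60.85

K is at the origin; KJ runs at 17.2° with length 48.4, so J = 48.4·(cos 17.2°, sin 17.2°) = (46.24, 14.31). ∠KJC = 77.3°, so JC runs at 17.2° + (180° − 77.3°) = 119.9° from the x-axis; with |JC| = 19.4, C = J + 19.4·(cos 119.9°, sin 119.9°) = (36.56, 31.13). The perpendicularity gives CB at right angles to JC; with |CB| = 13.0 on the right of JC, B = C + 13.0·(0.8669, 0.4985) = (47.83, 37.61). Then |KB| = |B − K| = 60.85.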